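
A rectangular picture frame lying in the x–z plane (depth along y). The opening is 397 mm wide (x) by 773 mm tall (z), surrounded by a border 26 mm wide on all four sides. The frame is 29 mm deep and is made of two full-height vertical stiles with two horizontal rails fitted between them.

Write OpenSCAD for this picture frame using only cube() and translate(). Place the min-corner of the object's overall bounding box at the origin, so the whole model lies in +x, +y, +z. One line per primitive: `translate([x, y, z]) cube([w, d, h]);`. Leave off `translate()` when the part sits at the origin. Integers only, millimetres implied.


cube([26, 29, 825]);
translate([423, 0, 0]) cube([26, 29, 825]);
translate([26, 0, 0]) cube([397, 29, 26]);
translate([26, 0, 799]) cube([397, 29, 26]);


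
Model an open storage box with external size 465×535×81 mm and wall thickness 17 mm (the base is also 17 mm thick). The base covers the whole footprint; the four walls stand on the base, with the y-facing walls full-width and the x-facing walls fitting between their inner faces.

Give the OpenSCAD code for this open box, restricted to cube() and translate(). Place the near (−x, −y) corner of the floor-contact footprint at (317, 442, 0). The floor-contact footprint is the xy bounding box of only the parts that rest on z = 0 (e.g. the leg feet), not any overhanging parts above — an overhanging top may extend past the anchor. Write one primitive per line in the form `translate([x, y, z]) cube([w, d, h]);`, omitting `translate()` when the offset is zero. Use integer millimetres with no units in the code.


translate([317, 442, 0]) cube([465, 535, 17]);
translate([317, 442, 17]) cube([465, 17, 64]);
translate([317, 960, 17]) cube([465, 17, 64]);
translate([317, 459, 17]) cube([17, 501, 64]);
translate([765, 459, 17]) cube([17, 501, 64]);


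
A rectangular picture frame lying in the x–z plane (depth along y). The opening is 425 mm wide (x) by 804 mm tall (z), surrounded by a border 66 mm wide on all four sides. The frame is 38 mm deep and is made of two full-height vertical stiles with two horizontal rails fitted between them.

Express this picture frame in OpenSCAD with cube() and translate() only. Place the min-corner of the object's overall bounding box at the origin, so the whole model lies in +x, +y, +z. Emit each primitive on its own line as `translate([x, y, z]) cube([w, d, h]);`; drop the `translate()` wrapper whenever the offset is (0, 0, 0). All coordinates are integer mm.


cube([66, 38, 936]);
translate([491, 0, 0]) cube([66, 38, 936]);
translate([66, 0, 0]) cube([425, 38, 66]);
translate([66, 0, 870]) cube([425, 38, 66]);


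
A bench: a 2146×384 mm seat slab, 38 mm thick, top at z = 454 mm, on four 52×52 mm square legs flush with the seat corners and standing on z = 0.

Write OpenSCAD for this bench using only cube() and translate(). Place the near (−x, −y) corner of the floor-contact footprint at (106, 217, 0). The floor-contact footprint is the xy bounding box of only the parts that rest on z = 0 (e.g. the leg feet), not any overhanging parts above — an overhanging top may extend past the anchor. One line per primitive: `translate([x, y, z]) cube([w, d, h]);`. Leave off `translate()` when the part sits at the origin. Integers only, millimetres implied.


translate([106, 217, 416]) cube([2146, 384, 38]);
translate([106, 217, 0]) cube([52, 52, 416]);
translate([106, 549, 0]) cube([52, 52, 416]);
translate([2200, 217, 0]) cube([52, 52, 416]);
translate([2200, 549, 0]) cube([52, 52, 416]);


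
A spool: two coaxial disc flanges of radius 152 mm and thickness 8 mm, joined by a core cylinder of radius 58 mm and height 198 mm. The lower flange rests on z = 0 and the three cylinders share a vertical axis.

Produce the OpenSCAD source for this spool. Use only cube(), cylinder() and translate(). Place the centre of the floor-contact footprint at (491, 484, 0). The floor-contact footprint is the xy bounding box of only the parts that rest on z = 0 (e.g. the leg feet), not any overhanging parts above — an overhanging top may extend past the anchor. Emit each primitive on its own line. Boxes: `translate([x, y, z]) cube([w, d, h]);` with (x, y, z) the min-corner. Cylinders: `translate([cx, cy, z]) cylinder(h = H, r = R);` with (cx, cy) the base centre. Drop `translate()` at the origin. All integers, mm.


translate([491, 484, 0]) cylinder(h = 8, r = 152);
translate([491, 484, 8]) cylinder(h = 198, r = 58);
translate([491, 484, 206]) cylinder(h = 8, r = 152);


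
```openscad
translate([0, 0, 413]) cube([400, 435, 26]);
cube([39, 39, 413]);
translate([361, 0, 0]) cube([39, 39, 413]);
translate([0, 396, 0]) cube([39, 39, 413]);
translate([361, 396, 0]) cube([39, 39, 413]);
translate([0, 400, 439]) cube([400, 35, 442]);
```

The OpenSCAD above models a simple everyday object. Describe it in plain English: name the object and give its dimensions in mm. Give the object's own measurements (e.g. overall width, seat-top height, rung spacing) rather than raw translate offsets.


A chair. The seat is a 400×435×26 mm slab with its top at z = 439 mm, on four 39×39 mm corner legs (flush with the seat edges, standing on z = 0). A flat backrest 35 mm thick, 442 mm tall, spans the full seat width and rises from the seat top along its +y edge, rear face flush with the rear of the seat.


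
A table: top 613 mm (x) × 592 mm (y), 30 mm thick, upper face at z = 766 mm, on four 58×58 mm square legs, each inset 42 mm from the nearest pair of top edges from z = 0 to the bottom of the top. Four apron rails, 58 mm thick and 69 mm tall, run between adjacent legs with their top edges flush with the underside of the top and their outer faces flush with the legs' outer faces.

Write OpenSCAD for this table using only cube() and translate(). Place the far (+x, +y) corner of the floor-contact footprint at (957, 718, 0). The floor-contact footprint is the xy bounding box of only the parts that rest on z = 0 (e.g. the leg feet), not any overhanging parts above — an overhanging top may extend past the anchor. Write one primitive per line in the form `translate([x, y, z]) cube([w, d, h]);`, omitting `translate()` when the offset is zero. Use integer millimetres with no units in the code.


translate([386, 168, 736]) cube([613, 592, 30]);
translate([428, 210, 0]) cube([58, 58, 736]);
translate([899, 210, 0]) cube([58, 58, 736]);
translate([428, 660, 0]) cube([58, 58, 736]);
translate([899, 660, 0]) cube([58, 58, 736]);
translate([486, 210, 667]) cube([413, 58, 69]);
translate([486, 660, 667]) cube([413, 58, 69]);
translate([428, 268, 667]) cube([58, 392, 69]);
translate([899, 268, 667]) cube([58, 392, 69]);


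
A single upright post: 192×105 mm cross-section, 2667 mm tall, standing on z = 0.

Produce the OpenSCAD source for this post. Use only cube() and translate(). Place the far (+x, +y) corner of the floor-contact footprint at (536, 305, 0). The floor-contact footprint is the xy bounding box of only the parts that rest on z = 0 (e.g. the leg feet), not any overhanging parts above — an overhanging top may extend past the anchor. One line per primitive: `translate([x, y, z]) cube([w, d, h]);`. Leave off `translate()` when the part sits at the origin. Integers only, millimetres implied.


translate([344, 200, 0]) cube([192, 105, 2667]);


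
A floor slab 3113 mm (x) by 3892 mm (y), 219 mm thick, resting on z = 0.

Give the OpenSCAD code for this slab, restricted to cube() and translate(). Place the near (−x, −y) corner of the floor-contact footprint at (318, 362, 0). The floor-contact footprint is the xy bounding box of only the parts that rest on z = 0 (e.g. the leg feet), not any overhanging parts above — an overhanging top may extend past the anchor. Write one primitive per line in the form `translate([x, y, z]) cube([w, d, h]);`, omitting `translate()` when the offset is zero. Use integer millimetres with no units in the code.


translate([318, 362, 0]) cube([3113, 3892, 219]);


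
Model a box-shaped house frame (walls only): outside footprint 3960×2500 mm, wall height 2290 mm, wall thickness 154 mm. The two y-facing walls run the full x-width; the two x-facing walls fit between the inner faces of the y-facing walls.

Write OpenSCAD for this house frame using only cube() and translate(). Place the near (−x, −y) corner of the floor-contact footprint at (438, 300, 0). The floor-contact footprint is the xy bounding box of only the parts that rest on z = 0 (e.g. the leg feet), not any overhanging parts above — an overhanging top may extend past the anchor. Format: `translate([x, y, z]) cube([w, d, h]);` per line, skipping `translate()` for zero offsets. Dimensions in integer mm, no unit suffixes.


translate([438, 300, 0]) cube([3960, 154, 2290]);
translate([438, 2646, 0]) cube([3960, 154, 2290]);
translate([438, 454, 0]) cube([154, 2192, 2290]);
translate([4244, 454, 0]) cube([154, 2192, 2290]);


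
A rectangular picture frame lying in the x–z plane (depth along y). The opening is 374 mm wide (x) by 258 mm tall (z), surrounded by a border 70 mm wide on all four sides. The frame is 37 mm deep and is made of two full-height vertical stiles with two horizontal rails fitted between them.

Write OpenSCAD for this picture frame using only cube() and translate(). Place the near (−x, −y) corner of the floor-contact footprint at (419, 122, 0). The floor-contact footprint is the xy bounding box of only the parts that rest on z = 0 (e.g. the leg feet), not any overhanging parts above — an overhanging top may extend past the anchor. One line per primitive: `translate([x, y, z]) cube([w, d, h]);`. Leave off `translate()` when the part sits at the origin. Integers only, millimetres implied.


translate([419, 122, 0]) cube([70, 37, 398]);
translate([863, 122, 0]) cube([70, 37, 398]);
translate([489, 122, 0]) cube([374, 37, 70]);
translate([489, 122, 328]) cube([374, 37, 70]);


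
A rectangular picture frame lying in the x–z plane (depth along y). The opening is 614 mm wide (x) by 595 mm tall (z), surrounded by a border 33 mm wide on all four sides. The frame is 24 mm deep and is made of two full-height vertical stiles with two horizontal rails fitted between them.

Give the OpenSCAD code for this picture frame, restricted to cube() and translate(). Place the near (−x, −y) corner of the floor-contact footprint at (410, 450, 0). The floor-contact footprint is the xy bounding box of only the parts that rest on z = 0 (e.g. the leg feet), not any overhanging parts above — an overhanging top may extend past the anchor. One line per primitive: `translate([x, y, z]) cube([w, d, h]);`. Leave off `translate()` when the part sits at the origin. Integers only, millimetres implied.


translate([410, 450, 0]) cube([33, 24, 661]);
translate([1057, 450, 0]) cube([33, 24, 661]);
translate([443, 450, 0]) cube([614, 24, 33]);
translate([443, 450, 628]) cube([614, 24, 33]);


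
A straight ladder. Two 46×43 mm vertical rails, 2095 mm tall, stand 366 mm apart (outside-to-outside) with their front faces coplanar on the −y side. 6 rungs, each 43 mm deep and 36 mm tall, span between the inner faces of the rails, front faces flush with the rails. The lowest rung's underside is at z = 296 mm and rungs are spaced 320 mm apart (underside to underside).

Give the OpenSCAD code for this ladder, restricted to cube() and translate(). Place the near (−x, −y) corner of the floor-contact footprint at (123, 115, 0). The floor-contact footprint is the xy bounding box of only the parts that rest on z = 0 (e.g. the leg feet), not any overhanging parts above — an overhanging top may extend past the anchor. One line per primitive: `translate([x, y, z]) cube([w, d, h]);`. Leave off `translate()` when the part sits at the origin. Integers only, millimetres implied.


// rung span = 366 - 2*46 = 274
// rung[k] z = 296 + k*320
translate([123, 115, 0]) cube([46, 43, 2095]);
translate([443, 115, 0]) cube([46, 43, 2095]);
translate([169, 115, 296]) cube([274, 43, 36]);
translate([169, 115, 616]) cube([274, 43, 36]);
translate([169, 115, 936]) cube([274, 43, 36]);
translate([169, 115, 1256]) cube([274, 43, 36]);
translate([169, 115, 1576]) cube([274, 43, 36]);
translate([169, 115, 1896]) cube([274, 43, 36]);


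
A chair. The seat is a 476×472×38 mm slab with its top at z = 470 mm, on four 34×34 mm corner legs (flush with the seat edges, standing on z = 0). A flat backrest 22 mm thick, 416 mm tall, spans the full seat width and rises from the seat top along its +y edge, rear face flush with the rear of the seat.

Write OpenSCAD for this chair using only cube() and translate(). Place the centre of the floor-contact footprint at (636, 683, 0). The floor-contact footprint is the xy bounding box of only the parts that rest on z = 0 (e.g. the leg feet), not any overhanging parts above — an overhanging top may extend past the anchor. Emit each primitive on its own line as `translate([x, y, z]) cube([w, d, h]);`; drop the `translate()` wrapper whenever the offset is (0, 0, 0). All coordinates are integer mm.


// leg_h = 470 - 38 = 432
translate([398, 447, 432]) cube([476, 472, 38]);
translate([398, 447, 0]) cube([34, 34, 432]);
translate([840, 447, 0]) cube([34, 34, 432]);
translate([398, 885, 0]) cube([34, 34, 432]);
translate([840, 885, 0]) cube([34, 34, 432]);
translate([398, 897, 470]) cube([476, 22, 416]);


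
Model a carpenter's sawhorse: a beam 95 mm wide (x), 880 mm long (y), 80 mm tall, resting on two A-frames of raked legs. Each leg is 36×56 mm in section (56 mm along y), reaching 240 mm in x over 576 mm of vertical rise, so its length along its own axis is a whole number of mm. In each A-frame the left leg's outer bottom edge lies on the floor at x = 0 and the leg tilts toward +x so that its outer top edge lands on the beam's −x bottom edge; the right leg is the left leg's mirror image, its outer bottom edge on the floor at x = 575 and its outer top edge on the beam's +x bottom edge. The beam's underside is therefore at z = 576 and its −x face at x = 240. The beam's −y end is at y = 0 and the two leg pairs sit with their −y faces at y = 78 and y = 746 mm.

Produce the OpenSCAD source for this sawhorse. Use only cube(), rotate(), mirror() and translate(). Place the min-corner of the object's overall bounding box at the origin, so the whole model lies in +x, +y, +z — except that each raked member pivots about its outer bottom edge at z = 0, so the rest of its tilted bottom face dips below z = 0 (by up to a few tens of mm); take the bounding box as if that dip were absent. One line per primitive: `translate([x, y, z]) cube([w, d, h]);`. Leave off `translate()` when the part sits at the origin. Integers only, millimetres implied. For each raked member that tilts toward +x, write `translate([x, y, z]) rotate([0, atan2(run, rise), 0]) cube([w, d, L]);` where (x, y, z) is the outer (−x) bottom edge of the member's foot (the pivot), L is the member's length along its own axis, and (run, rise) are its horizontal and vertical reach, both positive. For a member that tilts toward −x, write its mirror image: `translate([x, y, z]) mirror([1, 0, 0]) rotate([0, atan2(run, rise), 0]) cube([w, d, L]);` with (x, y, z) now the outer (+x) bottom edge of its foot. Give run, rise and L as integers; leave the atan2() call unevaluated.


// leg length = √(240² + 576²) = 624
// right-leg outer foot x = 2·240 + 95 = 575
// beam min-corner = (240, 0, 576)
translate([240, 0, 576]) cube([95, 880, 80]);
translate([0, 78, 0]) rotate([0, atan2(240, 576), 0]) cube([36, 56, 624]);
translate([575, 78, 0]) mirror([1, 0, 0]) rotate([0, atan2(240, 576), 0]) cube([36, 56, 624]);
translate([0, 746, 0]) rotate([0, atan2(240, 576), 0]) cube([36, 56, 624]);
translate([575, 746, 0]) mirror([1, 0, 0]) rotate([0, atan2(240, 576), 0]) cube([36, 56, 624]);


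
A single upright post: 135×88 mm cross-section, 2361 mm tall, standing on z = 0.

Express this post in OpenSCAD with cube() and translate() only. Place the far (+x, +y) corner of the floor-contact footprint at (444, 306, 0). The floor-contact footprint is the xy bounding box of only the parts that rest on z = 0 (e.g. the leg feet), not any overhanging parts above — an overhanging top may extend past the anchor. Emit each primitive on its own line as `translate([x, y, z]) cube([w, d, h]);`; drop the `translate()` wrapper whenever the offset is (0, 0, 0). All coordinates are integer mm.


translate([309, 218, 0]) cube([135, 88, 2361]);


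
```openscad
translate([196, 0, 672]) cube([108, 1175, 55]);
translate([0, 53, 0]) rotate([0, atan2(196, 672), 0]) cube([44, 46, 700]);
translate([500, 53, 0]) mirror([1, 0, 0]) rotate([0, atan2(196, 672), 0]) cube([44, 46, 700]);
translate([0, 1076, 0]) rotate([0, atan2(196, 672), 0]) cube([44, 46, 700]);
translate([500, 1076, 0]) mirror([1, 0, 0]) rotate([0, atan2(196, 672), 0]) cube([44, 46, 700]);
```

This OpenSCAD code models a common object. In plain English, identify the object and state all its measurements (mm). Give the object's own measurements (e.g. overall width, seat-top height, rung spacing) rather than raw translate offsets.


A sawhorse. A 108×1175×55 mm beam (x, y, z) sits on two A-frame leg pairs. Each pair is two raked legs of 44×46 mm section (46 mm along y) splaying symmetrically in x. Each leg rises 672 mm vertically over 196 mm of horizontal reach and is 700 mm long along its own axis. Every leg's outer bottom edge rests on the floor and its outer top edge meets a bottom edge of the beam — the left legs (tilting toward +x) meet the beam's −x bottom edge, the right legs (their mirror images, tilting toward −x) meet its +x bottom edge — so the leg tops tuck under the beam, the beam's underside is 672 mm above the floor, and the feet are 500 mm apart outside-to-outside with the beam centred between them. The two leg pairs are set in 53 mm from either end of the beam.


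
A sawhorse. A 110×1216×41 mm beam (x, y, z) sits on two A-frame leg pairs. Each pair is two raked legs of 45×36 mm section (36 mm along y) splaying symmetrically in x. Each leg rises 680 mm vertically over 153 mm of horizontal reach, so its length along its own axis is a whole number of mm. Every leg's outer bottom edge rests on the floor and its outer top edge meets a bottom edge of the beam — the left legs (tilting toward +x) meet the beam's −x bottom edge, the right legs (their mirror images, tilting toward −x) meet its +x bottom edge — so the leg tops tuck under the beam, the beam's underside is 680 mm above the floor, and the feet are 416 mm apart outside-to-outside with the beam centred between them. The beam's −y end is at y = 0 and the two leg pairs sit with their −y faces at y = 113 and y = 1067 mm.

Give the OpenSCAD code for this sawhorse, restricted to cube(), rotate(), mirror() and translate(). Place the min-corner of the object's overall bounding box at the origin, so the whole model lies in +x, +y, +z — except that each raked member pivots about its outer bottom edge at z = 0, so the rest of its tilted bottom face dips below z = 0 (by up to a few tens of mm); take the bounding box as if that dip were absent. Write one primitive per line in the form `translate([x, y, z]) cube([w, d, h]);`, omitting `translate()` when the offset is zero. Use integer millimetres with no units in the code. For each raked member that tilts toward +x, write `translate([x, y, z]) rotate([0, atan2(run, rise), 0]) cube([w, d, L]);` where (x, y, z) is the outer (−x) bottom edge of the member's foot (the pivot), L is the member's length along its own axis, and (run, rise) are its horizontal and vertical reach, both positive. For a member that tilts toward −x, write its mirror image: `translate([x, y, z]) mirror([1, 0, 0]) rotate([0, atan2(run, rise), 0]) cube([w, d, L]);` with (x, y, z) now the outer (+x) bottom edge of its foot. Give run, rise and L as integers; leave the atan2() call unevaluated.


// leg length = √(153² + 680²) = 697
// right-leg outer foot x = 2·153 + 110 = 416
// beam min-corner = (153, 0, 680)
translate([153, 0, 680]) cube([110, 1216, 41]);
translate([0, 113, 0]) rotate([0, atan2(153, 680), 0]) cube([45, 36, 697]);
translate([416, 113, 0]) mirror([1, 0, 0]) rotate([0, atan2(153, 680), 0]) cube([45, 36, 697]);
translate([0, 1067, 0]) rotate([0, atan2(153, 680), 0]) cube([45, 36, 697]);
translate([416, 1067, 0]) mirror([1, 0, 0]) rotate([0, atan2(153, 680), 0]) cube([45, 36, 697]);


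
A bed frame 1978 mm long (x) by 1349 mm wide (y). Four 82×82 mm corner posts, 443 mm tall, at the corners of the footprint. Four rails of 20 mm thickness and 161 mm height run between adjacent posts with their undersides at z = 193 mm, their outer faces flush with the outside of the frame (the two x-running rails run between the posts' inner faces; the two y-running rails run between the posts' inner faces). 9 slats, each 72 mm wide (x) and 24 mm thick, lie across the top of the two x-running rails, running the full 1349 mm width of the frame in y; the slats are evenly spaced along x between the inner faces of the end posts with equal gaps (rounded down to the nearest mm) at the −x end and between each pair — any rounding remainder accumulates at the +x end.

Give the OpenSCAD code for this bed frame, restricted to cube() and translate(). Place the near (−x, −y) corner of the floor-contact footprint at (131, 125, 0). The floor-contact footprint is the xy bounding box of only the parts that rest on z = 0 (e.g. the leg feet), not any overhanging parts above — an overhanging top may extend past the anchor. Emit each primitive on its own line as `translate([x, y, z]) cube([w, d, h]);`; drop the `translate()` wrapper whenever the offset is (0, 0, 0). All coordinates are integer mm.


translate([131, 125, 0]) cube([82, 82, 443]);
translate([131, 1392, 0]) cube([82, 82, 443]);
translate([2027, 125, 0]) cube([82, 82, 443]);
translate([2027, 1392, 0]) cube([82, 82, 443]);
translate([213, 125, 193]) cube([1814, 20, 161]);
translate([213, 1454, 193]) cube([1814, 20, 161]);
translate([131, 207, 193]) cube([20, 1185, 161]);
translate([2089, 207, 193]) cube([20, 1185, 161]);
translate([329, 125, 354]) cube([72, 1349, 24]);
translate([517, 125, 354]) cube([72, 1349, 24]);
translate([705, 125, 354]) cube([72, 1349, 24]);
translate([893, 125, 354]) cube([72, 1349, 24]);
translate([1081, 125, 354]) cube([72, 1349, 24]);
translate([1269, 125, 354]) cube([72, 1349, 24]);
translate([1457, 125, 354]) cube([72, 1349, 24]);
translate([1645, 125, 354]) cube([72, 1349, 24]);
translate([1833, 125, 354]) cube([72, 1349, 24]);


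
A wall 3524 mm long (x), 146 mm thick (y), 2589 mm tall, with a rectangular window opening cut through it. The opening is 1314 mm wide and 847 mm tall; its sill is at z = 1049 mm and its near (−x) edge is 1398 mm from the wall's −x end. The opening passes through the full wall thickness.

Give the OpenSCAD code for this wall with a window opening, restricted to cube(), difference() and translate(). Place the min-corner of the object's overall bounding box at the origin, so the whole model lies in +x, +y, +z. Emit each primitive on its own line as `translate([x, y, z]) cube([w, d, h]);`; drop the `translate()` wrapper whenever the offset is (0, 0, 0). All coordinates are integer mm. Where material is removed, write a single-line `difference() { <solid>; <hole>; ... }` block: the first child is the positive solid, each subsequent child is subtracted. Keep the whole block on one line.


difference() { cube([3524, 146, 2589]); translate([1398, 0, 1049]) cube([1314, 146, 847]); }


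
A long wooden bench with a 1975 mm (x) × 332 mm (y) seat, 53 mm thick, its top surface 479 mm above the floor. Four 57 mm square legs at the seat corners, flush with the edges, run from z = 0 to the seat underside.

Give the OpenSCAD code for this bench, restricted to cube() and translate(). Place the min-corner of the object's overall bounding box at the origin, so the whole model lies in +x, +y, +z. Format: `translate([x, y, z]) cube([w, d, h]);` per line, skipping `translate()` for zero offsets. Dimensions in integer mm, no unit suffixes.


translate([0, 0, 426]) cube([1975, 332, 53]);
cube([57, 57, 426]);
translate([0, 275, 0]) cube([57, 57, 426]);
translate([1918, 0, 0]) cube([57, 57, 426]);
translate([1918, 275, 0]) cube([57, 57, 426]);


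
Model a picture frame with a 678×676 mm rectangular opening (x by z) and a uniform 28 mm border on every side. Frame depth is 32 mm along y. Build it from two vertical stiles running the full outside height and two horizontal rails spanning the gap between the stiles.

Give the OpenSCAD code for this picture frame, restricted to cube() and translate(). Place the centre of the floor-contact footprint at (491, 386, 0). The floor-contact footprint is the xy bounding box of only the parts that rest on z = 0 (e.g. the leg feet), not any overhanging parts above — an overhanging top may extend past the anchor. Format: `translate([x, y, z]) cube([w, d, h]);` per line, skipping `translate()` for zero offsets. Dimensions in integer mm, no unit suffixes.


translate([124, 370, 0]) cube([28, 32, 732]);
translate([830, 370, 0]) cube([28, 32, 732]);
translate([152, 370, 0]) cube([678, 32, 28]);
translate([152, 370, 704]) cube([678, 32, 28]);


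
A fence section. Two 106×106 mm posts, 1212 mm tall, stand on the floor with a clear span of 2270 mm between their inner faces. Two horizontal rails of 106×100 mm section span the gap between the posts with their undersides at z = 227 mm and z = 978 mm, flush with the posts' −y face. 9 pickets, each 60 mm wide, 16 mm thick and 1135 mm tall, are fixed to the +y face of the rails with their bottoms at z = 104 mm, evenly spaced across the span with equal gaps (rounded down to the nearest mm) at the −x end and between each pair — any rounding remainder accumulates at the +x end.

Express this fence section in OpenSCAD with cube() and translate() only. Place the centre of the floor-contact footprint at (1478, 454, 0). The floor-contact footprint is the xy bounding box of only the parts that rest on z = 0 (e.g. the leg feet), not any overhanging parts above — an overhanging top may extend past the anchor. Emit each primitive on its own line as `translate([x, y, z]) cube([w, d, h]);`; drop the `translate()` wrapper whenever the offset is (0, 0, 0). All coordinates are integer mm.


translate([237, 401, 0]) cube([106, 106, 1212]);
translate([2613, 401, 0]) cube([106, 106, 1212]);
translate([343, 401, 227]) cube([2270, 106, 100]);
translate([343, 401, 978]) cube([2270, 106, 100]);
translate([516, 507, 104]) cube([60, 16, 1135]);
translate([749, 507, 104]) cube([60, 16, 1135]);
translate([982, 507, 104]) cube([60, 16, 1135]);
translate([1215, 507, 104]) cube([60, 16, 1135]);
translate([1448, 507, 104]) cube([60, 16, 1135]);
translate([1681, 507, 104]) cube([60, 16, 1135]);
translate([1914, 507, 104]) cube([60, 16, 1135]);
translate([2147, 507, 104]) cube([60, 16, 1135]);
translate([2380, 507, 104]) cube([60, 16, 1135]);


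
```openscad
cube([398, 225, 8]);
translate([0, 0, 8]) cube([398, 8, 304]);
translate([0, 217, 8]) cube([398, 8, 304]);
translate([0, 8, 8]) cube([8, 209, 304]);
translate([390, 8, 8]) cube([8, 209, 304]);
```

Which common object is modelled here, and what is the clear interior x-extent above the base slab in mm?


An open box. The internal width is 382 mm.

A 398×225 base slab with four walls standing on it — an open box. The base is 398 mm wide and the walls are 8 mm thick, so the internal width is 398 − 2 × 8 = 382 mm.


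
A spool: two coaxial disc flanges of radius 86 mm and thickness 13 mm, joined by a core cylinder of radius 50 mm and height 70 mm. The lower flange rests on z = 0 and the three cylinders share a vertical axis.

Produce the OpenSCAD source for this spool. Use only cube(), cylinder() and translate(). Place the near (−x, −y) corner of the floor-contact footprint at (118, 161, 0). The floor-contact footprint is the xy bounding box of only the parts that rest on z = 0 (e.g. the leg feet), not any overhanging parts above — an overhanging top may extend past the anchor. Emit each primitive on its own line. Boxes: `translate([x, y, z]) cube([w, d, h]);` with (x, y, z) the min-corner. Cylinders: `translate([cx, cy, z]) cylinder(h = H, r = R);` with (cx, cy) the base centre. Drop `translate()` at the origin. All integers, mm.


translate([204, 247, 0]) cylinder(h = 13, r = 86);
translate([204, 247, 13]) cylinder(h = 70, r = 50);
translate([204, 247, 83]) cylinder(h = 13, r = 86);


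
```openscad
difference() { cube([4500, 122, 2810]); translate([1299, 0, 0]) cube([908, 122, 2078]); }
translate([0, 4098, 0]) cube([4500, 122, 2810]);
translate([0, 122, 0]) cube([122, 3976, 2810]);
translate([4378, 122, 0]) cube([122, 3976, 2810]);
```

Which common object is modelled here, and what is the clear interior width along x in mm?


A single room. The interior width is 4256 mm.

Four walls enclosing a rectangle with a door in the front wall — a room. Outside width 4500 minus two 122 mm walls gives 4256 mm.


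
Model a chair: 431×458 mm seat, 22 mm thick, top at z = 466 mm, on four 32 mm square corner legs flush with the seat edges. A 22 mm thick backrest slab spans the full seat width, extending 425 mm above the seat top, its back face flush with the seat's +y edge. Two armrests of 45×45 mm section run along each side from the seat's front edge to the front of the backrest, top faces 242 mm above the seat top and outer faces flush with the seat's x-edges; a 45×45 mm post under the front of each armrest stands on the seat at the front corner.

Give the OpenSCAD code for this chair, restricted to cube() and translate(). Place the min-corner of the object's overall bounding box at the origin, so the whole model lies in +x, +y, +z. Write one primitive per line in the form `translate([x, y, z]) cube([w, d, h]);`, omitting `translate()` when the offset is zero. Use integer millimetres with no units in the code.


translate([0, 0, 444]) cube([431, 458, 22]);
cube([32, 32, 444]);
translate([399, 0, 0]) cube([32, 32, 444]);
translate([0, 426, 0]) cube([32, 32, 444]);
translate([399, 426, 0]) cube([32, 32, 444]);
translate([0, 436, 466]) cube([431, 22, 425]);
translate([0, 0, 663]) cube([45, 436, 45]);
translate([386, 0, 663]) cube([45, 436, 45]);
translate([0, 0, 466]) cube([45, 45, 197]);
translate([386, 0, 466]) cube([45, 45, 197]);


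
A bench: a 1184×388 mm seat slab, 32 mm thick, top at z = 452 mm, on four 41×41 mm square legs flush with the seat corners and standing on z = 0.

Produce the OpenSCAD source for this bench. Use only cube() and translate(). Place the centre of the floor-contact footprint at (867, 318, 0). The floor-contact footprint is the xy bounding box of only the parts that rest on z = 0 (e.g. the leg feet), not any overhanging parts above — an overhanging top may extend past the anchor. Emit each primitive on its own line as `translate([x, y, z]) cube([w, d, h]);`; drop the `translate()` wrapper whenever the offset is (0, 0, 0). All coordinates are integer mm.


translate([275, 124, 420]) cube([1184, 388, 32]);
translate([275, 124, 0]) cube([41, 41, 420]);
translate([275, 471, 0]) cube([41, 41, 420]);
translate([1418, 124, 0]) cube([41, 41, 420]);
translate([1418, 471, 0]) cube([41, 41, 420]);


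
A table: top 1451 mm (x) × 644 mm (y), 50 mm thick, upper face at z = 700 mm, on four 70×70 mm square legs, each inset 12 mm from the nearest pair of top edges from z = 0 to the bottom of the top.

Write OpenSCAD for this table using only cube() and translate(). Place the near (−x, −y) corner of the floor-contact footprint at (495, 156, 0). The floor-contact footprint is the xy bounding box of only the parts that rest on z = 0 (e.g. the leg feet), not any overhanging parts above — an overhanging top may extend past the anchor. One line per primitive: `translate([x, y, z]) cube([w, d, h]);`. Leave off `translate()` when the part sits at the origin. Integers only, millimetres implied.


translate([483, 144, 650]) cube([1451, 644, 50]);
translate([495, 156, 0]) cube([70, 70, 650]);
translate([1852, 156, 0]) cube([70, 70, 650]);
translate([495, 706, 0]) cube([70, 70, 650]);
translate([1852, 706, 0]) cube([70, 70, 650]);


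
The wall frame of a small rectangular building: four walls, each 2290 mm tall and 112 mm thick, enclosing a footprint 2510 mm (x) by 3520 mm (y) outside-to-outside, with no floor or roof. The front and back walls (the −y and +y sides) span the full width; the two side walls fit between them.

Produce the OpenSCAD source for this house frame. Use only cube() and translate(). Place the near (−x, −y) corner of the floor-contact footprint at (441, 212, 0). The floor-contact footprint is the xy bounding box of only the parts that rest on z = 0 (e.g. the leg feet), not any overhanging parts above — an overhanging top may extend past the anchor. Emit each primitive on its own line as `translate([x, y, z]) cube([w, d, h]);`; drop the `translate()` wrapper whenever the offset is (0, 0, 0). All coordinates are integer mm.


translate([441, 212, 0]) cube([2510, 112, 2290]);
translate([441, 3620, 0]) cube([2510, 112, 2290]);
translate([441, 324, 0]) cube([112, 3296, 2290]);
translate([2839, 324, 0]) cube([112, 3296, 2290]);


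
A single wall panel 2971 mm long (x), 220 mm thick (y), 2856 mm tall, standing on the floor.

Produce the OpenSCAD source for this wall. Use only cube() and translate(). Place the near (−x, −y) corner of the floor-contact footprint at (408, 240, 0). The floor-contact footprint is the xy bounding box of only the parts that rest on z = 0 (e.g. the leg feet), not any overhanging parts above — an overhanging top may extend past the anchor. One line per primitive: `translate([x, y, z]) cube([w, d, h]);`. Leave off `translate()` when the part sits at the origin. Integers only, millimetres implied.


translate([408, 240, 0]) cube([2971, 220, 2856]);


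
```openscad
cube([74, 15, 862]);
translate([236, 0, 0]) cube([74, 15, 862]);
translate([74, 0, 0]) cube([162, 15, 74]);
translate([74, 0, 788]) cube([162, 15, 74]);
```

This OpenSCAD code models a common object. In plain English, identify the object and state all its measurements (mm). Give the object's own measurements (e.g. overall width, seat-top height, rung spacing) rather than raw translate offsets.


A rectangular picture frame lying in the x–z plane (depth along y). The opening is 162 mm wide (x) by 714 mm tall (z), surrounded by a border 74 mm wide on all four sides. The frame is 15 mm deep and is made of two full-height vertical stiles with two horizontal rails fitted between them.


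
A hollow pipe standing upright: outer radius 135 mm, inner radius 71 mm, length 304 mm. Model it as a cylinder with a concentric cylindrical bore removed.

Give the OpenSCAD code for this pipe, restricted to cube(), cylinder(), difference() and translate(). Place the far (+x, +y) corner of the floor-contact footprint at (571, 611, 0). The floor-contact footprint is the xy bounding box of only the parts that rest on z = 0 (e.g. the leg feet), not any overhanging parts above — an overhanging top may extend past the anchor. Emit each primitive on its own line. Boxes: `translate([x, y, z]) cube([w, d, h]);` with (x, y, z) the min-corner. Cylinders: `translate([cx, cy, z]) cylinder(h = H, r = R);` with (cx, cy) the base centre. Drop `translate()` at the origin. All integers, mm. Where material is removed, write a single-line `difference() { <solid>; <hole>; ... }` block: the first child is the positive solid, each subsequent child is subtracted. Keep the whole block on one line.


difference() { translate([436, 476, 0]) cylinder(h = 304, r = 135); translate([436, 476, 0]) cylinder(h = 304, r = 71); }


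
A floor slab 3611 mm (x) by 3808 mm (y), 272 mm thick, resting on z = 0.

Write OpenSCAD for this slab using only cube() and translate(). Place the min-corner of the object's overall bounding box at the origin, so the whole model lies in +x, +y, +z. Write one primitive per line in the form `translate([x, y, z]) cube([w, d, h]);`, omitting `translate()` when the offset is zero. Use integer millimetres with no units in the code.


cube([3611, 3808, 272]);


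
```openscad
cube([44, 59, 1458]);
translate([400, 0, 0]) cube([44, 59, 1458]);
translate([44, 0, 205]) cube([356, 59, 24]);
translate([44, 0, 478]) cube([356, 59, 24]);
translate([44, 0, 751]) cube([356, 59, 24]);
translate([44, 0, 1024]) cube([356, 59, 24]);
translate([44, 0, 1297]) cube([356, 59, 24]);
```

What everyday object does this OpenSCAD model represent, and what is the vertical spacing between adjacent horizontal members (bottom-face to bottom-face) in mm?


A ladder. The rung spacing is 273 mm.

Two tall 44×59 posts with 5 short bars between them — a ladder. Adjacent rungs sit at z = 205 and z = 478, so the spacing is 478 − 205 = 273 mm.


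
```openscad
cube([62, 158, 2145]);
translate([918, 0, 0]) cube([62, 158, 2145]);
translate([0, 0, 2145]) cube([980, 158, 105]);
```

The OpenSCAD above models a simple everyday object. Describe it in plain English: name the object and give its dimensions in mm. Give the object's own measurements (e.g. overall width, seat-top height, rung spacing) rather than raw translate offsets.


A door frame. The clear opening is 856 mm wide and 2145 mm high. Two 62 mm wide jambs, 158 mm deep, stand either side of the opening from the floor to the top of the opening. A 105 mm thick head sits across the top of both jambs, spanning the full outside width of the frame.


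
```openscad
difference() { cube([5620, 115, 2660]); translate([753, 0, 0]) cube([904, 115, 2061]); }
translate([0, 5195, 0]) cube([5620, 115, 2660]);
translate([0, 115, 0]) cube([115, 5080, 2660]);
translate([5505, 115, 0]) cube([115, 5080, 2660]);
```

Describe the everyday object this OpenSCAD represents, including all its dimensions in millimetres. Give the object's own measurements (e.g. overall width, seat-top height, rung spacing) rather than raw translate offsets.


A single room: four walls, each 2660 mm tall and 115 mm thick, enclosing an outside footprint 5620×5310 mm (x × y), no floor or roof. The front and back walls (−y and +y sides) run the full x-width; the side walls fit between their inner faces. A door opening 904 mm wide and 2061 mm tall is cut through the front wall from the floor up, its −x edge 753 mm from the wall's −x end.


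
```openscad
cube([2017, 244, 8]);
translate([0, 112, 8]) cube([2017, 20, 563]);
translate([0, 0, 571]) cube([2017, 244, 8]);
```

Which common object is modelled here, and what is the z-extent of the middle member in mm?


An I-beam. The web height is 563 mm.

Two wide flanges with a thin centred web — an I-beam. Overall 579 mm minus two 8 mm flanges gives a web of 579 − 2·8 = 563 mm.


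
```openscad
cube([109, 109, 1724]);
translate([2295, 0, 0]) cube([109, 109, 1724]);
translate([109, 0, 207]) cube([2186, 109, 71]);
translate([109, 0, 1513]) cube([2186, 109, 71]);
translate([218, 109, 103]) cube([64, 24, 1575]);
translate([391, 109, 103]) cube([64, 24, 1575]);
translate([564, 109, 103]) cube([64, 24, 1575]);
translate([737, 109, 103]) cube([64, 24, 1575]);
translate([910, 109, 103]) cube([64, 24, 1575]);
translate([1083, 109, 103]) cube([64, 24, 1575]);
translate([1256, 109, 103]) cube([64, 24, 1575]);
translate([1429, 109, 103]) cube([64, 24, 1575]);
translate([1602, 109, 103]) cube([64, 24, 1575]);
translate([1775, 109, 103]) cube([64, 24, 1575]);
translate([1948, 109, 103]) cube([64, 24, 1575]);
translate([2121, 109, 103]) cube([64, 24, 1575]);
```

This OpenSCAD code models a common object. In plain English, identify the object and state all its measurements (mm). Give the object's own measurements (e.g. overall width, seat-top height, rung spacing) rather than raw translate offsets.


A fence section. Two 109×109 mm posts, 1724 mm tall, stand on the floor with a clear span of 2186 mm between their inner faces. Two horizontal rails of 109×71 mm section span the gap between the posts with their undersides at z = 207 mm and z = 1513 mm, flush with the posts' −y face. 12 pickets, each 64 mm wide, 24 mm thick and 1575 mm tall, are fixed to the +y face of the rails with their bottoms at z = 103 mm, spaced across the span with a 109 mm gap after the −x post and between neighbouring pickets, with 110 mm left before the +x post.
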